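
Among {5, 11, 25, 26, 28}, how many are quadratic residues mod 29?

(5/29) = +1 → QR.
(11/29) = -1 → non-residue.
(25/29) = +1 → QR.
(26/29) = -1 → non-residue.
(28/29) = +1 → QR.
Total quadratic residues among the 5: 3.

3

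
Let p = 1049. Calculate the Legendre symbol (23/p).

Euler's criterion: (23/1049) ≡ 23^524 (mod 1049).
23^2 ≡ 529 (mod 1049)
23^4 ≡ 807 (mod 1049)
23^8 ≡ 869 (mod 1049)
23^16 ≡ 930 (mod 1049)
23^32 ≡ 524 (mod 1049)
23^64 ≡ 787 (mod 1049)
23^128 ≡ 459 (mod 1049)
23^256 ≡ 881 (mod 1049)
23^512 ≡ 950 (mod 1049)
23^524 = 23^(512+8+4) ≡ 1048 (mod 1049).
Result is 1048 ≡ −1, so (23/1049) = −1.

-1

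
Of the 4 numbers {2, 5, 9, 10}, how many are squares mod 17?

2

(2/17) = +1 → QR.
(5/17) = -1 → non-residue.
(9/17) = +1 → QR.
(10/17) = -1 → non-residue.
Total quadratic residues among the 4: 2.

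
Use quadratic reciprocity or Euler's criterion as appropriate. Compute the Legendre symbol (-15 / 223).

First reduce: -15 ≡ 208 (mod 223).
Pull out 2^4: since 223 ≡ 7 (mod 8), (2/223) = +1, so (2/223)^4 = +1.
Reciprocity: 13 ≡ 1 and 223 ≡ 3 (mod 4), so (13/223) = +(223/13).
Reduce top mod 13: now compute (2/13).
Pull out 2: since 13 ≡ 5 (mod 8), (2/13) = -1.
Reached (1/13) = 1. Collecting the sign flips along the way, the symbol is -1.

-1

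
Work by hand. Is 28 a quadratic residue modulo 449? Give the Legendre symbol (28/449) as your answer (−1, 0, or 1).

Pull out 2^2: since 449 ≡ 1 (mod 8), (2/449) = +1, so (2/449)^2 = +1.
Reciprocity: 7 ≡ 3 and 449 ≡ 1 (mod 4), so (7/449) = +(449/7).
Reduce top mod 7: now compute (1/7).
Reached (1/7) = 1. Collecting the sign flips along the way, the symbol is +1.

1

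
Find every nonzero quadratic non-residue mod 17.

3,5,6,7,10,11,12,14

Square k = 1,…,8 (k and 17−k give the same square):
1²=1, 2²=4, 3²=9, 4²=16, 5²≡8, 6²≡2, 7²≡15, 8²≡13 (mod 17).
The residues are {1, 2, 4, 8, 9, 13, 15, 16}; the non-residues are the remaining 8 nonzero classes.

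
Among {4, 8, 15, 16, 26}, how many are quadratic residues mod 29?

2

(4/29) = +1 → QR.
(8/29) = -1 → non-residue.
(15/29) = -1 → non-residue.
(16/29) = +1 → QR.
(26/29) = -1 → non-residue.
Total quadratic residues among the 5: 2.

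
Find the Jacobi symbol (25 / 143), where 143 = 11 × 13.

1

Reciprocity: 25 ≡ 1 and 143 ≡ 3 (mod 4), so (25/143) = +(143/25).
Reduce top mod 25: now compute (18/25).
Pull out 2: since 25 ≡ 1 (mod 8), (2/25) = +1.
Reciprocity: 9 ≡ 1 and 25 ≡ 1 (mod 4), so (9/25) = +(25/9).
Reduce top mod 9: now compute (7/9).
Reciprocity: 7 ≡ 3 and 9 ≡ 1 (mod 4), so (7/9) = +(9/7).
Reduce top mod 7: now compute (2/7).
Pull out 2: since 7 ≡ 7 (mod 8), (2/7) = +1.
Reached (1/7) = 1. Collecting the sign flips along the way, the symbol is +1.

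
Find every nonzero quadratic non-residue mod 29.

2, 3, 8, 10, 11, 12, 14, 15, 17, 18, 19, 21, 26, 27

Square k = 1,…,14 (k and 29−k give the same square):
1²=1, 2²=4, 3²=9, 4²=16, 5²=25, 6²≡7, 7²≡20, 8²≡6, 9²≡23, 10²≡13, 11²≡5, 12²≡28, 13²≡24, 14²≡22 (mod 29).
The residues are {1, 4, 5, 6, 7, 9, 13, 16, 20, 22, 23, 24, 25, 28}; the non-residues are the remaining 14 nonzero classes.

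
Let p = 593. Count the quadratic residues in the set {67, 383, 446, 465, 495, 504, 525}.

3

(67/593) = -1 → non-residue.
(383/593) = -1 → non-residue.
(446/593) = -1 → non-residue.
(465/593) = +1 → QR.
(495/593) = +1 → QR.
(504/593) = -1 → non-residue.
(525/593) = +1 → QR.
Total quadratic residues among the 7: 3.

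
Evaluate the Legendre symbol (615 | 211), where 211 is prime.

1

First reduce: 615 ≡ 193 (mod 211).
Reciprocity: 193 ≡ 1 and 211 ≡ 3 (mod 4), so (193/211) = +(211/193).
Reduce top mod 193: now compute (18/193).
Pull out 2: since 193 ≡ 1 (mod 8), (2/193) = +1.
Reciprocity: 9 ≡ 1 and 193 ≡ 1 (mod 4), so (9/193) = +(193/9).
Reduce top mod 9: now compute (4/9).
Pull out 2^2: since 9 ≡ 1 (mod 8), (2/9) = +1, so (2/9)^2 = +1.
Reached (1/9) = 1. Collecting the sign flips along the way, the symbol is +1.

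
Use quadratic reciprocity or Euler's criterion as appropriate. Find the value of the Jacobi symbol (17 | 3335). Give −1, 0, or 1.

Reciprocity: 17 ≡ 1 and 3335 ≡ 3 (mod 4), so (17/3335) = +(3335/17).
Reduce top mod 17: now compute (3/17).
Reciprocity: 3 ≡ 3 and 17 ≡ 1 (mod 4), so (3/17) = +(17/3).
Reduce top mod 3: now compute (2/3).
Pull out 2: since 3 ≡ 3 (mod 8), (2/3) = -1.
Reached (1/3) = 1. Collecting the sign flips along the way, the symbol is -1.

-1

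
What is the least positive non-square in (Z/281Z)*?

(2/281) = +1, so 2 is a residue.
(3/281) = −1, so 3 is the smallest positive non-residue mod 281.

3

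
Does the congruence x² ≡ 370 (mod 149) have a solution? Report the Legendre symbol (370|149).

-1

Euler's criterion: (370/149) ≡ 72^74 (mod 149).
72^2 ≡ 118 (mod 149)
72^4 ≡ 67 (mod 149)
72^8 ≡ 19 (mod 149)
72^16 ≡ 63 (mod 149)
72^32 ≡ 95 (mod 149)
72^64 ≡ 85 (mod 149)
72^74 = 72^(64+8+2) ≡ 148 (mod 149).
Result is 148 ≡ −1, so (370/149) = −1.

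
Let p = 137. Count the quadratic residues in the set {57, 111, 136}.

1

(57/137) = -1 → non-residue.
(111/137) = -1 → non-residue.
(136/137) = +1 → QR.
Total quadratic residues among the 3: 1.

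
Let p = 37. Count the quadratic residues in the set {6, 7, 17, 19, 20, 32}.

(6/37) = -1 → non-residue.
(7/37) = +1 → QR.
(17/37) = -1 → non-residue.
(19/37) = -1 → non-residue.
(20/37) = -1 → non-residue.
(32/37) = -1 → non-residue.
Total quadratic residues among the 6: 1.

1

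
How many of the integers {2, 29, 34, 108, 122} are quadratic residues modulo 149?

1

(2/149) = -1 → non-residue.
(29/149) = +1 → QR.
(34/149) = -1 → non-residue.
(108/149) = -1 → non-residue.
(122/149) = -1 → non-residue.
Total quadratic residues among the 5: 1.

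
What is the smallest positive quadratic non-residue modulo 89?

(2/89) = +1, so 2 is a residue.
(3/89) = −1, so 3 is the smallest positive non-residue mod 89.

3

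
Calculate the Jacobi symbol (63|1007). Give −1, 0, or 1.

Reciprocity: 63 ≡ 3 and 1007 ≡ 3 (mod 4), so (63/1007) = −(1007/63).
Reduce top mod 63: now compute (62/63).
Pull out 2: since 63 ≡ 7 (mod 8), (2/63) = +1.
Reciprocity: 31 ≡ 3 and 63 ≡ 3 (mod 4), so (31/63) = −(63/31).
Reduce top mod 31: now compute (1/31).
Reached (1/31) = 1. Collecting the sign flips along the way, the symbol is +1.

1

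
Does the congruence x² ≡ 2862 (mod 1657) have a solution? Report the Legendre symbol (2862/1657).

-1

First reduce: 2862 ≡ 1205 (mod 1657).
Reciprocity: 1205 ≡ 1 and 1657 ≡ 1 (mod 4), so (1205/1657) = +(1657/1205).
Reduce top mod 1205: now compute (452/1205).
Pull out 2^2: since 1205 ≡ 5 (mod 8), (2/1205) = -1, so (2/1205)^2 = +1.
Reciprocity: 113 ≡ 1 and 1205 ≡ 1 (mod 4), so (113/1205) = +(1205/113).
Reduce top mod 113: now compute (75/113).
Reciprocity: 75 ≡ 3 and 113 ≡ 1 (mod 4), so (75/113) = +(113/75).
Reduce top mod 75: now compute (38/75).
Pull out 2: since 75 ≡ 3 (mod 8), (2/75) = -1.
Reciprocity: 19 ≡ 3 and 75 ≡ 3 (mod 4), so (19/75) = −(75/19).
Reduce top mod 19: now compute (18/19).
Pull out 2: since 19 ≡ 3 (mod 8), (2/19) = -1.
Reciprocity: 9 ≡ 1 and 19 ≡ 3 (mod 4), so (9/19) = +(19/9).
Reduce top mod 9: now compute (1/9).
Reached (1/9) = 1. Collecting the sign flips along the way, the symbol is -1.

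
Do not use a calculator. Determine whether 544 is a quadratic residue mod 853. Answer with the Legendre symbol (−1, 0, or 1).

1

Euler's criterion: (544/853) ≡ 544^426 (mod 853).
544^2 ≡ 798 (mod 853)
544^4 ≡ 466 (mod 853)
544^8 ≡ 494 (mod 853)
544^16 ≡ 78 (mod 853)
544^32 ≡ 113 (mod 853)
544^64 ≡ 827 (mod 853)
544^128 ≡ 676 (mod 853)
544^256 ≡ 621 (mod 853)
544^426 = 544^(256+128+32+8+2) ≡ 1 (mod 853).
Result is 1, so (544/853) = 1.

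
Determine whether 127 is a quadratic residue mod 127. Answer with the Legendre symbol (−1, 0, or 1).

First reduce: 127 ≡ 0 (mod 127).
Top reduces to 0: gcd > 1, so the symbol is 0.

0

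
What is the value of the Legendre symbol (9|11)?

1

Euler's criterion: (9/11) ≡ 9^5 (mod 11).
9^2 ≡ 4 (mod 11)
9^4 ≡ 5 (mod 11)
9^5 = 9^(4+1) ≡ 1 (mod 11).
Result is 1, so (9/11) = 1.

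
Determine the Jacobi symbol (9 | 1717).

1

Reciprocity: 9 ≡ 1 and 1717 ≡ 1 (mod 4), so (9/1717) = +(1717/9).
Reduce top mod 9: now compute (7/9).
Reciprocity: 7 ≡ 3 and 9 ≡ 1 (mod 4), so (7/9) = +(9/7).
Reduce top mod 7: now compute (2/7).
Pull out 2: since 7 ≡ 7 (mod 8), (2/7) = +1.
Reached (1/7) = 1. Collecting the sign flips along the way, the symbol is +1.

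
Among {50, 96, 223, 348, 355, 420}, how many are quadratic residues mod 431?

(50/431) = +1 → QR.
(96/431) = +1 → QR.
(223/431) = +1 → QR.
(348/431) = +1 → QR.
(355/431) = -1 → non-residue.
(420/431) = -1 → non-residue.
Total quadratic residues among the 6: 4.

4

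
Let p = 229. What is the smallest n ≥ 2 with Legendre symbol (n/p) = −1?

(2/229) = −1, so 2 is the smallest positive non-residue mod 229.

2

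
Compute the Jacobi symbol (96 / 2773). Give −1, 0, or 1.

-1

Pull out 2^5: since 2773 ≡ 5 (mod 8), (2/2773) = -1, so (2/2773)^5 = -1.
Reciprocity: 3 ≡ 3 and 2773 ≡ 1 (mod 4), so (3/2773) = +(2773/3).
Reduce top mod 3: now compute (1/3).
Reached (1/3) = 1. Collecting the sign flips along the way, the symbol is -1.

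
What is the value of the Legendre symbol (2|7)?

Euler's criterion: (2/7) ≡ 2^3 (mod 7).
2^2 ≡ 4 (mod 7)
2^3 = 2^(2+1) ≡ 1 (mod 7).
Result is 1, so (2/7) = 1.

1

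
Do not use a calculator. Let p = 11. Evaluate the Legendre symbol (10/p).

-1

Pull out 2: since 11 ≡ 3 (mod 8), (2/11) = -1.
Reciprocity: 5 ≡ 1 and 11 ≡ 3 (mod 4), so (5/11) = +(11/5).
Reduce top mod 5: now compute (1/5).
Reached (1/5) = 1. Collecting the sign flips along the way, the symbol is -1.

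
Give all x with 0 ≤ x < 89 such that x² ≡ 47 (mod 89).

15, 74

89 ≡ 1 (mod 4), so we find a root by search.
Trying successive values, 15² = 225 ≡ 47 (mod 89). The other root is 89 − 15 = 74.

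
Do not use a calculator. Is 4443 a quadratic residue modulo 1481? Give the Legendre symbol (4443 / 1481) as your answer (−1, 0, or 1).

0

First reduce: 4443 ≡ 0 (mod 1481).
Top reduces to 0: gcd > 1, so the symbol is 0.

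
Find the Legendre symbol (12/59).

1

Pull out 2^2: since 59 ≡ 3 (mod 8), (2/59) = -1, so (2/59)^2 = +1.
Reciprocity: 3 ≡ 3 and 59 ≡ 3 (mod 4), so (3/59) = −(59/3).
Reduce top mod 3: now compute (2/3).
Pull out 2: since 3 ≡ 3 (mod 8), (2/3) = -1.
Reached (1/3) = 1. Collecting the sign flips along the way, the symbol is +1.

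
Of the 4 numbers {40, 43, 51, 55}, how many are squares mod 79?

3

(40/79) = +1 → QR.
(43/79) = -1 → non-residue.
(51/79) = +1 → QR.
(55/79) = +1 → QR.
Total quadratic residues among the 4: 3.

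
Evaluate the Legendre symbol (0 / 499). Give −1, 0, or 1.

0

Top reduces to 0: gcd > 1, so the symbol is 0.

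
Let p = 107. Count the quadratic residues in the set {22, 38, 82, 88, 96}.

(22/107) = -1 → non-residue.
(38/107) = -1 → non-residue.
(82/107) = -1 → non-residue.
(88/107) = -1 → non-residue.
(96/107) = -1 → non-residue.
Total quadratic residues among the 5: 0.

0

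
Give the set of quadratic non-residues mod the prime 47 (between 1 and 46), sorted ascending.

Square k = 1,…,23 (k and 47−k give the same square):
1²=1, 2²=4, 3²=9, 4²=16, 5²=25, 6²=36, 7²≡2, 8²≡17, 9²≡34, 10²≡6, 11²≡27, 12²≡3, 13²≡28, 14²≡8, 15²≡37, 16²≡21, 17²≡7, 18²≡42, 19²≡32, 20²≡24, 21²≡18, 22²≡14, 23²≡12 (mod 47).
The residues are {1, 2, 3, 4, 6, 7, 8, 9, 12, 14, 16, 17, 18, 21, 24, 25, 27, 28, 32, 34, 36, 37, 42}; the non-residues are the remaining 23 nonzero classes.

5 10 11 13 15 19 20 22 23 26 29 30 31 33 35 38 39 40 41 43 44 45 46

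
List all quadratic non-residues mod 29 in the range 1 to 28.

Square k = 1,…,14 (k and 29−k give the same square):
1²=1, 2²=4, 3²=9, 4²=16, 5²=25, 6²≡7, 7²≡20, 8²≡6, 9²≡23, 10²≡13, 11²≡5, 12²≡28, 13²≡24, 14²≡22 (mod 29).
The residues are {1, 4, 5, 6, 7, 9, 13, 16, 20, 22, 23, 24, 25, 28}; the non-residues are the remaining 14 nonzero classes.

2,3,8,10,11,12,14,15,17,18,19,21,26,27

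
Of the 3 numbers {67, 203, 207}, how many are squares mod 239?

(67/239) = +1 → QR.
(203/239) = -1 → non-residue.
(207/239) = -1 → non-residue.
Total quadratic residues among the 3: 1.

1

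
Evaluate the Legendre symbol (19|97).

Reciprocity: 19 ≡ 3 and 97 ≡ 1 (mod 4), so (19/97) = +(97/19).
Reduce top mod 19: now compute (2/19).
Pull out 2: since 19 ≡ 3 (mod 8), (2/19) = -1.
Reached (1/19) = 1. Collecting the sign flips along the way, the symbol is -1.

-1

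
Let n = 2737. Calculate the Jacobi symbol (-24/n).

1

First reduce: -24 ≡ 2713 (mod 2737).
Reciprocity: 2713 ≡ 1 and 2737 ≡ 1 (mod 4), so (2713/2737) = +(2737/2713).
Reduce top mod 2713: now compute (24/2713).
Pull out 2^3: since 2713 ≡ 1 (mod 8), (2/2713) = +1, so (2/2713)^3 = +1.
Reciprocity: 3 ≡ 3 and 2713 ≡ 1 (mod 4), so (3/2713) = +(2713/3).
Reduce top mod 3: now compute (1/3).
Reached (1/3) = 1. Collecting the sign flips along the way, the symbol is +1.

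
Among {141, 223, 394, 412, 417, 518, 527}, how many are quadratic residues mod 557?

2

(141/557) = +1 → QR.
(223/557) = -1 → non-residue.
(394/557) = -1 → non-residue.
(412/557) = -1 → non-residue.
(417/557) = -1 → non-residue.
(518/557) = +1 → QR.
(527/557) = -1 → non-residue.
Total quadratic residues among the 7: 2.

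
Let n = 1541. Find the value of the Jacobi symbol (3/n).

Reciprocity: 3 ≡ 3 and 1541 ≡ 1 (mod 4), so (3/1541) = +(1541/3).
Reduce top mod 3: now compute (2/3).
Pull out 2: since 3 ≡ 3 (mod 8), (2/3) = -1.
Reached (1/3) = 1. Collecting the sign flips along the way, the symbol is -1.

-1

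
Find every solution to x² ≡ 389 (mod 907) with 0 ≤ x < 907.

36, 871

Since 907 ≡ 3 (mod 4), a square root of 389 is 389^((907+1)/4) = 389^227 mod 907.
Repeated squaring: 389^2≡759, 389^4≡136, 389^8≡356, 389^16≡663, 389^32≡581, 389^64≡157, 389^128≡160 (mod 907).
389^227 = 389^(128+64+32+2+1) ≡ 36 (mod 907).
Check: 36² = 1296 ≡ 389 (mod 907). The two roots are 36 and 871.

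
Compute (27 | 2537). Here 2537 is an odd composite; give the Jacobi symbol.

Reciprocity: 27 ≡ 3 and 2537 ≡ 1 (mod 4), so (27/2537) = +(2537/27).
Reduce top mod 27: now compute (26/27).
Pull out 2: since 27 ≡ 3 (mod 8), (2/27) = -1.
Reciprocity: 13 ≡ 1 and 27 ≡ 3 (mod 4), so (13/27) = +(27/13).
Reduce top mod 13: now compute (1/13).
Reached (1/13) = 1. Collecting the sign flips along the way, the symbol is -1.

-1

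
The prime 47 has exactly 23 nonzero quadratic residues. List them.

1, 2, 3, 4, 6, 7, 8, 9, 12, 14, 16, 17, 18, 21, 24, 25, 27, 28, 32, 34, 36, 37, 42

Square k = 1,…,23 (k and 47−k give the same square):
1²=1, 2²=4, 3²=9, 4²=16, 5²=25, 6²=36, 7²≡2, 8²≡17, 9²≡34, 10²≡6, 11²≡27, 12²≡3, 13²≡28, 14²≡8, 15²≡37, 16²≡21, 17²≡7, 18²≡42, 19²≡32, 20²≡24, 21²≡18, 22²≡14, 23²≡12 (mod 47).
So the quadratic residues mod 47 are {1, 2, 3, 4, 6, 7, 8, 9, 12, 14, 16, 17, 18, 21, 24, 25, 27, 28, 32, 34, 36, 37, 42}.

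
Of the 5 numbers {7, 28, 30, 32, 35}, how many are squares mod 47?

3

(7/47) = +1 → QR.
(28/47) = +1 → QR.
(30/47) = -1 → non-residue.
(32/47) = +1 → QR.
(35/47) = -1 → non-residue.
Total quadratic residues among the 5: 3.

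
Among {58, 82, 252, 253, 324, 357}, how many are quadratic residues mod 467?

(58/467) = +1 → QR.
(82/467) = -1 → non-residue.
(252/467) = +1 → QR.
(253/467) = -1 → non-residue.
(324/467) = +1 → QR.
(357/467) = +1 → QR.
Total quadratic residues among the 6: 4.

4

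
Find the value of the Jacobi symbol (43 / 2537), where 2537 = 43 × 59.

Reciprocity: 43 ≡ 3 and 2537 ≡ 1 (mod 4), so (43/2537) = +(2537/43).
Reduce top mod 43: now compute (0/43).
Top reduces to 0: gcd > 1, so the symbol is 0.

0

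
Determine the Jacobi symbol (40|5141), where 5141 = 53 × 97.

Pull out 2^3: since 5141 ≡ 5 (mod 8), (2/5141) = -1, so (2/5141)^3 = -1.
Reciprocity: 5 ≡ 1 and 5141 ≡ 1 (mod 4), so (5/5141) = +(5141/5).
Reduce top mod 5: now compute (1/5).
Reached (1/5) = 1. Collecting the sign flips along the way, the symbol is -1.

-1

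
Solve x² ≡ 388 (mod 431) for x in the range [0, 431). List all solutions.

Since 431 ≡ 3 (mod 4), a square root of 388 is 388^((431+1)/4) = 388^108 mod 431.
Repeated squaring: 388^2≡125, 388^4≡109, 388^8≡244, 388^16≡58, 388^32≡347, 388^64≡160 (mod 431).
388^108 = 388^(64+32+8+4) ≡ 41 (mod 431).
Check: 41² = 1681 ≡ 388 (mod 431). The two roots are 41 and 390.

41, 390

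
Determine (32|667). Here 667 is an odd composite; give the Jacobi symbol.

Pull out 2^5: since 667 ≡ 3 (mod 8), (2/667) = -1, so (2/667)^5 = -1.
Reached (1/667) = 1. Collecting the sign flips along the way, the symbol is -1.

-1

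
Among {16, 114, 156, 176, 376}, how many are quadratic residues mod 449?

(16/449) = +1 → QR.
(114/449) = +1 → QR.
(156/449) = +1 → QR.
(176/449) = +1 → QR.
(376/449) = -1 → non-residue.
Total quadratic residues among the 5: 4.

4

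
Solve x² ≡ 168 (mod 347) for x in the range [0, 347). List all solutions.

Since 347 ≡ 3 (mod 4), a square root of 168 is 168^((347+1)/4) = 168^87 mod 347.
Repeated squaring: 168^2≡117, 168^4≡156, 168^8≡46, 168^16≡34, 168^32≡115, 168^64≡39 (mod 347).
168^87 = 168^(64+16+4+2+1) ≡ 140 (mod 347).
Check: 140² = 19600 ≡ 168 (mod 347). The two roots are 140 and 207.

140, 207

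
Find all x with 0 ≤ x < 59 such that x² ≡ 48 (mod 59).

Since 59 ≡ 3 (mod 4), a square root of 48 is 48^((59+1)/4) = 48^15 mod 59.
Repeated squaring: 48^2≡3, 48^4≡9, 48^8≡22 (mod 59).
48^15 = 48^(8+4+2+1) ≡ 15 (mod 59).
Check: 15² = 225 ≡ 48 (mod 59). The two roots are 15 and 44.

15, 44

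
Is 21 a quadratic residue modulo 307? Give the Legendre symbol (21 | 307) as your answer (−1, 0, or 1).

-1

Reciprocity: 21 ≡ 1 and 307 ≡ 3 (mod 4), so (21/307) = +(307/21).
Reduce top mod 21: now compute (13/21).
Reciprocity: 13 ≡ 1 and 21 ≡ 1 (mod 4), so (13/21) = +(21/13).
Reduce top mod 13: now compute (8/13).
Pull out 2^3: since 13 ≡ 5 (mod 8), (2/13) = -1, so (2/13)^3 = -1.
Reached (1/13) = 1. Collecting the sign flips along the way, the symbol is -1.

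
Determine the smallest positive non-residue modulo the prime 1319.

13

(2/1319) = +1, so 2 is a residue.
(3/1319) = +1, so 3 is a residue.
(4/1319) = +1, so 4 is a residue.
(5/1319) = +1, so 5 is a residue.
(6/1319) = +1, so 6 is a residue.
(7/1319) = +1, so 7 is a residue.
(8/1319) = +1, so 8 is a residue.
(9/1319) = +1, so 9 is a residue.
(10/1319) = +1, so 10 is a residue.
(11/1319) = +1, so 11 is a residue.
(12/1319) = +1, so 12 is a residue.
(13/1319) = −1, so 13 is the smallest positive non-residue mod 1319.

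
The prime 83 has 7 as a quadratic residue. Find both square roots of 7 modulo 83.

16, 67

Since 83 ≡ 3 (mod 4), a square root of 7 is 7^((83+1)/4) = 7^21 mod 83.
Repeated squaring: 7^2≡49, 7^4≡77, 7^8≡36, 7^16≡51 (mod 83).
7^21 = 7^(16+4+1) ≡ 16 (mod 83).
Check: 16² = 256 ≡ 7 (mod 83). The two roots are 16 and 67.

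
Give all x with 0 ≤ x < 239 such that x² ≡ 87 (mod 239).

Since 239 ≡ 3 (mod 4), a square root of 87 is 87^((239+1)/4) = 87^60 mod 239.
Repeated squaring: 87^2≡160, 87^4≡27, 87^8≡12, 87^16≡144, 87^32≡182 (mod 239).
87^60 = 87^(32+16+8+4) ≡ 200 (mod 239).
Check: 200² = 40000 ≡ 87 (mod 239). The two roots are 39 and 200.

39, 200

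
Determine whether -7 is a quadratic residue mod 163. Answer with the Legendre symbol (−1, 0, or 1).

1

First reduce: -7 ≡ 156 (mod 163).
Pull out 2^2: since 163 ≡ 3 (mod 8), (2/163) = -1, so (2/163)^2 = +1.
Reciprocity: 39 ≡ 3 and 163 ≡ 3 (mod 4), so (39/163) = −(163/39).
Reduce top mod 39: now compute (7/39).
Reciprocity: 7 ≡ 3 and 39 ≡ 3 (mod 4), so (7/39) = −(39/7).
Reduce top mod 7: now compute (4/7).
Pull out 2^2: since 7 ≡ 7 (mod 8), (2/7) = +1, so (2/7)^2 = +1.
Reached (1/7) = 1. Collecting the sign flips along the way, the symbol is +1.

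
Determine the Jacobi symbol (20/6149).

Pull out 2^2: since 6149 ≡ 5 (mod 8), (2/6149) = -1, so (2/6149)^2 = +1.
Reciprocity: 5 ≡ 1 and 6149 ≡ 1 (mod 4), so (5/6149) = +(6149/5).
Reduce top mod 5: now compute (4/5).
Pull out 2^2: since 5 ≡ 5 (mod 8), (2/5) = -1, so (2/5)^2 = +1.
Reached (1/5) = 1. Collecting the sign flips along the way, the symbol is +1.

1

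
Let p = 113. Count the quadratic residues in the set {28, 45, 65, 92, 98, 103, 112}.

3

(28/113) = +1 → QR.
(45/113) = -1 → non-residue.
(65/113) = -1 → non-residue.
(92/113) = -1 → non-residue.
(98/113) = +1 → QR.
(103/113) = -1 → non-residue.
(112/113) = +1 → QR.
Total quadratic residues among the 7: 3.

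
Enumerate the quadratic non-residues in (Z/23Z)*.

5 7 10 11 14 15 17 19 20 21 22

Square k = 1,…,11 (k and 23−k give the same square):
1²=1, 2²=4, 3²=9, 4²=16, 5²≡2, 6²≡13, 7²≡3, 8²≡18, 9²≡12, 10²≡8, 11²≡6 (mod 23).
The residues are {1, 2, 3, 4, 6, 8, 9, 12, 13, 16, 18}; the non-residues are the remaining 11 nonzero classes.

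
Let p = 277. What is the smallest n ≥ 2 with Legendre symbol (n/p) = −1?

2

(2/277) = −1, so 2 is the smallest positive non-residue mod 277.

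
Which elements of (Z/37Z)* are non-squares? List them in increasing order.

2 5 6 8 13 14 15 17 18 19 20 22 23 24 29 31 32 35

Square k = 1,…,18 (k and 37−k give the same square):
1²=1, 2²=4, 3²=9, 4²=16, 5²=25, 6²=36, 7²≡12, 8²≡27, 9²≡7, 10²≡26, 11²≡10, 12²≡33, 13²≡21, 14²≡11, 15²≡3, 16²≡34, 17²≡30, 18²≡28 (mod 37).
The residues are {1, 3, 4, 7, 9, 10, 11, 12, 16, 21, 25, 26, 27, 28, 30, 33, 34, 36}; the non-residues are the remaining 18 nonzero classes.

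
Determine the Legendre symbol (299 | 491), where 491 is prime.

-1

Euler's criterion: (299/491) ≡ 299^245 (mod 491).
299^2 ≡ 39 (mod 491)
299^4 ≡ 48 (mod 491)
299^8 ≡ 340 (mod 491)
299^16 ≡ 215 (mod 491)
299^32 ≡ 71 (mod 491)
299^64 ≡ 131 (mod 491)
299^128 ≡ 467 (mod 491)
299^245 = 299^(128+64+32+16+4+1) ≡ 490 (mod 491).
Result is 490 ≡ −1, so (299/491) = −1.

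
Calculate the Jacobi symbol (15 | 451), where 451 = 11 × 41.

Reciprocity: 15 ≡ 3 and 451 ≡ 3 (mod 4), so (15/451) = −(451/15).
Reduce top mod 15: now compute (1/15).
Reached (1/15) = 1. Collecting the sign flips along the way, the symbol is -1.

-1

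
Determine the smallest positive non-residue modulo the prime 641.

3

(2/641) = +1, so 2 is a residue.
(3/641) = −1, so 3 is the smallest positive non-residue mod 641.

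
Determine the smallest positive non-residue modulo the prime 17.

3

(2/17) = +1, so 2 is a residue.
(3/17) = −1, so 3 is the smallest positive non-residue mod 17.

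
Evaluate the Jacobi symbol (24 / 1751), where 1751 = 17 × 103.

1

Pull out 2^3: since 1751 ≡ 7 (mod 8), (2/1751) = +1, so (2/1751)^3 = +1.
Reciprocity: 3 ≡ 3 and 1751 ≡ 3 (mod 4), so (3/1751) = −(1751/3).
Reduce top mod 3: now compute (2/3).
Pull out 2: since 3 ≡ 3 (mod 8), (2/3) = -1.
Reached (1/3) = 1. Collecting the sign flips along the way, the symbol is +1.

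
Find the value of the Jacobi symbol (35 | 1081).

Reciprocity: 35 ≡ 3 and 1081 ≡ 1 (mod 4), so (35/1081) = +(1081/35).
Reduce top mod 35: now compute (31/35).
Reciprocity: 31 ≡ 3 and 35 ≡ 3 (mod 4), so (31/35) = −(35/31).
Reduce top mod 31: now compute (4/31).
Pull out 2^2: since 31 ≡ 7 (mod 8), (2/31) = +1, so (2/31)^2 = +1.
Reached (1/31) = 1. Collecting the sign flips along the way, the symbol is -1.

-1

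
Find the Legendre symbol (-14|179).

-1

Euler's criterion: (-14/179) ≡ 165^89 (mod 179).
165^2 ≡ 17 (mod 179)
165^4 ≡ 110 (mod 179)
165^8 ≡ 107 (mod 179)
165^16 ≡ 172 (mod 179)
165^32 ≡ 49 (mod 179)
165^64 ≡ 74 (mod 179)
165^89 = 165^(64+16+8+1) ≡ 178 (mod 179).
Result is 178 ≡ −1, so (-14/179) = −1.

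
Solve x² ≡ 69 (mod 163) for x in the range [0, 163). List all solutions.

Since 163 ≡ 3 (mod 4), a square root of 69 is 69^((163+1)/4) = 69^41 mod 163.
Repeated squaring: 69^2≡34, 69^4≡15, 69^8≡62, 69^16≡95, 69^32≡60 (mod 163).
69^41 = 69^(32+8+1) ≡ 118 (mod 163).
Check: 118² = 13924 ≡ 69 (mod 163). The two roots are 45 and 118.

45, 118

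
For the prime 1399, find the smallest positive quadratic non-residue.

(2/1399) = +1, so 2 is a residue.
(3/1399) = −1, so 3 is the smallest positive non-residue mod 1399.

3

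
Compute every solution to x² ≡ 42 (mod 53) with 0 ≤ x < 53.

53 ≡ 1 (mod 4), so we find a root by search.
Trying successive values, 25² = 625 ≡ 42 (mod 53). The other root is 53 − 25 = 28.

25, 28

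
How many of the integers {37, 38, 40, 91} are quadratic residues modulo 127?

(37/127) = +1 → QR.
(38/127) = +1 → QR.
(40/127) = -1 → non-residue.
(91/127) = -1 → non-residue.
Total quadratic residues among the 4: 2.

2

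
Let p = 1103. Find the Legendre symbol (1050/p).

-1

Pull out 2: since 1103 ≡ 7 (mod 8), (2/1103) = +1.
Reciprocity: 525 ≡ 1 and 1103 ≡ 3 (mod 4), so (525/1103) = +(1103/525).
Reduce top mod 525: now compute (53/525).
Reciprocity: 53 ≡ 1 and 525 ≡ 1 (mod 4), so (53/525) = +(525/53).
Reduce top mod 53: now compute (48/53).
Pull out 2^4: since 53 ≡ 5 (mod 8), (2/53) = -1, so (2/53)^4 = +1.
Reciprocity: 3 ≡ 3 and 53 ≡ 1 (mod 4), so (3/53) = +(53/3).
Reduce top mod 3: now compute (2/3).
Pull out 2: since 3 ≡ 3 (mod 8), (2/3) = -1.
Reached (1/3) = 1. Collecting the sign flips along the way, the symbol is -1.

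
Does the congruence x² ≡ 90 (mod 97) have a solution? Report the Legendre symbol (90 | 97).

-1

Pull out 2: since 97 ≡ 1 (mod 8), (2/97) = +1.
Reciprocity: 45 ≡ 1 and 97 ≡ 1 (mod 4), so (45/97) = +(97/45).
Reduce top mod 45: now compute (7/45).
Reciprocity: 7 ≡ 3 and 45 ≡ 1 (mod 4), so (7/45) = +(45/7).
Reduce top mod 7: now compute (3/7).
Reciprocity: 3 ≡ 3 and 7 ≡ 3 (mod 4), so (3/7) = −(7/3).
Reduce top mod 3: now compute (1/3).
Reached (1/3) = 1. Collecting the sign flips along the way, the symbol is -1.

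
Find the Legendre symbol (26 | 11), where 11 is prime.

1

Euler's criterion: (26/11) ≡ 4^5 (mod 11).
4^2 ≡ 5 (mod 11)
4^4 ≡ 3 (mod 11)
4^5 = 4^(4+1) ≡ 1 (mod 11).
Result is 1, so (26/11) = 1.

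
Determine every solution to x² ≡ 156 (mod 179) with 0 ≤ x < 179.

Since 179 ≡ 3 (mod 4), a square root of 156 is 156^((179+1)/4) = 156^45 mod 179.
Repeated squaring: 156^2≡171, 156^4≡64, 156^8≡158, 156^16≡83, 156^32≡87 (mod 179).
156^45 = 156^(32+8+4+1) ≡ 48 (mod 179).
Check: 48² = 2304 ≡ 156 (mod 179). The two roots are 48 and 131.

48, 131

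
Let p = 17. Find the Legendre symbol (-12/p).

Euler's criterion: (-12/17) ≡ 5^8 (mod 17).
5^2 ≡ 8 (mod 17)
5^4 ≡ 13 (mod 17)
5^8 ≡ 16 (mod 17)
5^8 = 5^(8) ≡ 16 (mod 17).
Result is 16 ≡ −1, so (-12/17) = −1.

-1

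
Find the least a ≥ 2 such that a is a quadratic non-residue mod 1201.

(2/1201) = +1, so 2 is a residue.
(3/1201) = +1, so 3 is a residue.
(4/1201) = +1, so 4 is a residue.
(5/1201) = +1, so 5 is a residue.
(6/1201) = +1, so 6 is a residue.
(7/1201) = +1, so 7 is a residue.
(8/1201) = +1, so 8 is a residue.
(9/1201) = +1, so 9 is a residue.
(10/1201) = +1, so 10 is a residue.
(11/1201) = −1, so 11 is the smallest positive non-residue mod 1201.

11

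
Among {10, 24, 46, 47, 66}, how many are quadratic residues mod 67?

3

(10/67) = +1 → QR.
(24/67) = +1 → QR.
(46/67) = -1 → non-residue.
(47/67) = +1 → QR.
(66/67) = -1 → non-residue.
Total quadratic residues among the 5: 3.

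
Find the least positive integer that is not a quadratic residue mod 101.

2

(2/101) = −1, so 2 is the smallest positive non-residue mod 101.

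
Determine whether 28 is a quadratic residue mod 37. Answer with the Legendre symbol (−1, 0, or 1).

Euler's criterion: (28/37) ≡ 28^18 (mod 37).
28^2 ≡ 7 (mod 37)
28^4 ≡ 12 (mod 37)
28^8 ≡ 33 (mod 37)
28^16 ≡ 16 (mod 37)
28^18 = 28^(16+2) ≡ 1 (mod 37).
Result is 1, so (28/37) = 1.

1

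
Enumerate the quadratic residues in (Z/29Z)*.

Square k = 1,…,14 (k and 29−k give the same square):
1²=1, 2²=4, 3²=9, 4²=16, 5²=25, 6²≡7, 7²≡20, 8²≡6, 9²≡23, 10²≡13, 11²≡5, 12²≡28, 13²≡24, 14²≡22 (mod 29).
So the quadratic residues mod 29 are {1, 4, 5, 6, 7, 9, 13, 16, 20, 22, 23, 24, 25, 28}.

1 4 5 6 7 9 13 16 20 22 23 24 25 28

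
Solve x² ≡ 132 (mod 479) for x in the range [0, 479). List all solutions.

Since 479 ≡ 3 (mod 4), a square root of 132 is 132^((479+1)/4) = 132^120 mod 479.
Repeated squaring: 132^2≡180, 132^4≡307, 132^8≡365, 132^16≡63, 132^32≡137, 132^64≡88 (mod 479).
132^120 = 132^(64+32+16+8) ≡ 243 (mod 479).
Check: 243² = 59049 ≡ 132 (mod 479). The two roots are 236 and 243.

236, 243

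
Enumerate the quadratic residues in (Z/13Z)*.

Square k = 1,…,6 (k and 13−k give the same square):
1²=1, 2²=4, 3²=9, 4²≡3, 5²≡12, 6²≡10 (mod 13).
So the quadratic residues mod 13 are {1, 3, 4, 9, 10, 12}.

1, 3, 4, 9, 10, 12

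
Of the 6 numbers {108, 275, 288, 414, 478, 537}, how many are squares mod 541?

3

(108/541) = +1 → QR.
(275/541) = -1 → non-residue.
(288/541) = -1 → non-residue.
(414/541) = -1 → non-residue.
(478/541) = +1 → QR.
(537/541) = +1 → QR.
Total quadratic residues among the 6: 3.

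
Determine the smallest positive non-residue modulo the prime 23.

(2/23) = +1, so 2 is a residue.
(3/23) = +1, so 3 is a residue.
(4/23) = +1, so 4 is a residue.
(5/23) = −1, so 5 is the smallest positive non-residue mod 23.

5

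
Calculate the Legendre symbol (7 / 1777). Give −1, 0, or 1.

-1

Reciprocity: 7 ≡ 3 and 1777 ≡ 1 (mod 4), so (7/1777) = +(1777/7).
Reduce top mod 7: now compute (6/7).
Pull out 2: since 7 ≡ 7 (mod 8), (2/7) = +1.
Reciprocity: 3 ≡ 3 and 7 ≡ 3 (mod 4), so (3/7) = −(7/3).
Reduce top mod 3: now compute (1/3).
Reached (1/3) = 1. Collecting the sign flips along the way, the symbol is -1.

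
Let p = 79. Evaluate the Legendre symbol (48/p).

-1

Pull out 2^4: since 79 ≡ 7 (mod 8), (2/79) = +1, so (2/79)^4 = +1.
Reciprocity: 3 ≡ 3 and 79 ≡ 3 (mod 4), so (3/79) = −(79/3).
Reduce top mod 3: now compute (1/3).
Reached (1/3) = 1. Collecting the sign flips along the way, the symbol is -1.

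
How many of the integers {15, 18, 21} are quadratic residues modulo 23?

(15/23) = -1 → non-residue.
(18/23) = +1 → QR.
(21/23) = -1 → non-residue.
Total quadratic residues among the 3: 1.

1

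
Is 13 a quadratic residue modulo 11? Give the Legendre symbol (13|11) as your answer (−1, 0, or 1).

-1

First reduce: 13 ≡ 2 (mod 11).
Pull out 2: since 11 ≡ 3 (mod 8), (2/11) = -1.
Reached (1/11) = 1. Collecting the sign flips along the way, the symbol is -1.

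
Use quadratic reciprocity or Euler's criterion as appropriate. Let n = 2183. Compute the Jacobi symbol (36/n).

Pull out 2^2: since 2183 ≡ 7 (mod 8), (2/2183) = +1, so (2/2183)^2 = +1.
Reciprocity: 9 ≡ 1 and 2183 ≡ 3 (mod 4), so (9/2183) = +(2183/9).
Reduce top mod 9: now compute (5/9).
Reciprocity: 5 ≡ 1 and 9 ≡ 1 (mod 4), so (5/9) = +(9/5).
Reduce top mod 5: now compute (4/5).
Pull out 2^2: since 5 ≡ 5 (mod 8), (2/5) = -1, so (2/5)^2 = +1.
Reached (1/5) = 1. Collecting the sign flips along the way, the symbol is +1.

1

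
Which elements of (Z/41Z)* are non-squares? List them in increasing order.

Square k = 1,…,20 (k and 41−k give the same square):
1²=1, 2²=4, 3²=9, 4²=16, 5²=25, 6²=36, 7²≡8, 8²≡23, 9²≡40, 10²≡18, 11²≡39, 12²≡21, 13²≡5, 14²≡32, 15²≡20, 16²≡10, 17²≡2, 18²≡37, 19²≡33, 20²≡31 (mod 41).
The residues are {1, 2, 4, 5, 8, 9, 10, 16, 18, 20, 21, 23, 25, 31, 32, 33, 36, 37, 39, 40}; the non-residues are the remaining 20 nonzero classes.

3, 6, 7, 11, 12, 13, 14, 15, 17, 19, 22, 24, 26, 27, 28, 29, 30, 34, 35, 38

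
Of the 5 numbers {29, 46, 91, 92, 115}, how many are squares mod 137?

1

(29/137) = -1 → non-residue.
(46/137) = -1 → non-residue.
(91/137) = -1 → non-residue.
(92/137) = -1 → non-residue.
(115/137) = +1 → QR.
Total quadratic residues among the 5: 1.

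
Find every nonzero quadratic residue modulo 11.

1 3 4 5 9

Square k = 1,…,5 (k and 11−k give the same square):
1²=1, 2²=4, 3²=9, 4²≡5, 5²≡3 (mod 11).
So the quadratic residues mod 11 are {1, 3, 4, 5, 9}.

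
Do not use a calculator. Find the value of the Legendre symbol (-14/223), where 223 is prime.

-1

First reduce: -14 ≡ 209 (mod 223).
Reciprocity: 209 ≡ 1 and 223 ≡ 3 (mod 4), so (209/223) = +(223/209).
Reduce top mod 209: now compute (14/209).
Pull out 2: since 209 ≡ 1 (mod 8), (2/209) = +1.
Reciprocity: 7 ≡ 3 and 209 ≡ 1 (mod 4), so (7/209) = +(209/7).
Reduce top mod 7: now compute (6/7).
Pull out 2: since 7 ≡ 7 (mod 8), (2/7) = +1.
Reciprocity: 3 ≡ 3 and 7 ≡ 3 (mod 4), so (3/7) = −(7/3).
Reduce top mod 3: now compute (1/3).
Reached (1/3) = 1. Collecting the sign flips along the way, the symbol is -1.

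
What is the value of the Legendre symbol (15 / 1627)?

1

Reciprocity: 15 ≡ 3 and 1627 ≡ 3 (mod 4), so (15/1627) = −(1627/15).
Reduce top mod 15: now compute (7/15).
Reciprocity: 7 ≡ 3 and 15 ≡ 3 (mod 4), so (7/15) = −(15/7).
Reduce top mod 7: now compute (1/7).
Reached (1/7) = 1. Collecting the sign flips along the way, the symbol is +1.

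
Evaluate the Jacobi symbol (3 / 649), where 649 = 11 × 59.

1

Reciprocity: 3 ≡ 3 and 649 ≡ 1 (mod 4), so (3/649) = +(649/3).
Reduce top mod 3: now compute (1/3).
Reached (1/3) = 1. Collecting the sign flips along the way, the symbol is +1.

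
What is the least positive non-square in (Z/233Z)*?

3

(2/233) = +1, so 2 is a residue.
(3/233) = −1, so 3 is the smallest positive non-residue mod 233.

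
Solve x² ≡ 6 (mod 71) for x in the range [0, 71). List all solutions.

Since 71 ≡ 3 (mod 4), a square root of 6 is 6^((71+1)/4) = 6^18 mod 71.
Repeated squaring: 6^2≡36, 6^4≡18, 6^8≡40, 6^16≡38 (mod 71).
6^18 = 6^(16+2) ≡ 19 (mod 71).
Check: 19² = 361 ≡ 6 (mod 71). The two roots are 19 and 52.

19, 52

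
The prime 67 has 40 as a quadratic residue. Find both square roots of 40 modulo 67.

Since 67 ≡ 3 (mod 4), a square root of 40 is 40^((67+1)/4) = 40^17 mod 67.
Repeated squaring: 40^2≡59, 40^4≡64, 40^8≡9, 40^16≡14 (mod 67).
40^17 = 40^(16+1) ≡ 24 (mod 67).
Check: 24² = 576 ≡ 40 (mod 67). The two roots are 24 and 43.

24, 43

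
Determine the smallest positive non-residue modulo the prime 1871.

7

(2/1871) = +1, so 2 is a residue.
(3/1871) = +1, so 3 is a residue.
(4/1871) = +1, so 4 is a residue.
(5/1871) = +1, so 5 is a residue.
(6/1871) = +1, so 6 is a residue.
(7/1871) = −1, so 7 is the smallest positive non-residue mod 1871.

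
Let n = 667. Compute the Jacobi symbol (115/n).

Reciprocity: 115 ≡ 3 and 667 ≡ 3 (mod 4), so (115/667) = −(667/115).
Reduce top mod 115: now compute (92/115).
Pull out 2^2: since 115 ≡ 3 (mod 8), (2/115) = -1, so (2/115)^2 = +1.
Reciprocity: 23 ≡ 3 and 115 ≡ 3 (mod 4), so (23/115) = −(115/23).
Reduce top mod 23: now compute (0/23).
Top reduces to 0: gcd > 1, so the symbol is 0.

0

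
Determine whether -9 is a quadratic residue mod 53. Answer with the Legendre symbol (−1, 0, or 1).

1

First reduce: -9 ≡ 44 (mod 53).
Pull out 2^2: since 53 ≡ 5 (mod 8), (2/53) = -1, so (2/53)^2 = +1.
Reciprocity: 11 ≡ 3 and 53 ≡ 1 (mod 4), so (11/53) = +(53/11).
Reduce top mod 11: now compute (9/11).
Reciprocity: 9 ≡ 1 and 11 ≡ 3 (mod 4), so (9/11) = +(11/9).
Reduce top mod 9: now compute (2/9).
Pull out 2: since 9 ≡ 1 (mod 8), (2/9) = +1.
Reached (1/9) = 1. Collecting the sign flips along the way, the symbol is +1.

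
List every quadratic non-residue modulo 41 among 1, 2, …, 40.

Square k = 1,…,20 (k and 41−k give the same square):
1²=1, 2²=4, 3²=9, 4²=16, 5²=25, 6²=36, 7²≡8, 8²≡23, 9²≡40, 10²≡18, 11²≡39, 12²≡21, 13²≡5, 14²≡32, 15²≡20, 16²≡10, 17²≡2, 18²≡37, 19²≡33, 20²≡31 (mod 41).
The residues are {1, 2, 4, 5, 8, 9, 10, 16, 18, 20, 21, 23, 25, 31, 32, 33, 36, 37, 39, 40}; the non-residues are the remaining 20 nonzero classes.

3,6,7,11,12,13,14,15,17,19,22,24,26,27,28,29,30,34,35,38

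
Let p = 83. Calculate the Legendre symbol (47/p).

Euler's criterion: (47/83) ≡ 47^41 (mod 83).
47^2 ≡ 51 (mod 83)
47^4 ≡ 28 (mod 83)
47^8 ≡ 37 (mod 83)
47^16 ≡ 41 (mod 83)
47^32 ≡ 21 (mod 83)
47^41 = 47^(32+8+1) ≡ 82 (mod 83).
Result is 82 ≡ −1, so (47/83) = −1.

-1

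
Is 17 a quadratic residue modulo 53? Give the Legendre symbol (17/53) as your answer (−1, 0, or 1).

Reciprocity: 17 ≡ 1 and 53 ≡ 1 (mod 4), so (17/53) = +(53/17).
Reduce top mod 17: now compute (2/17).
Pull out 2: since 17 ≡ 1 (mod 8), (2/17) = +1.
Reached (1/17) = 1. Collecting the sign flips along the way, the symbol is +1.

1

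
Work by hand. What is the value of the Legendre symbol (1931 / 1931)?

0

First reduce: 1931 ≡ 0 (mod 1931).
Top reduces to 0: gcd > 1, so the symbol is 0.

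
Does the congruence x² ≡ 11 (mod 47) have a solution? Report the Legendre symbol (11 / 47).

-1

Reciprocity: 11 ≡ 3 and 47 ≡ 3 (mod 4), so (11/47) = −(47/11).
Reduce top mod 11: now compute (3/11).
Reciprocity: 3 ≡ 3 and 11 ≡ 3 (mod 4), so (3/11) = −(11/3).
Reduce top mod 3: now compute (2/3).
Pull out 2: since 3 ≡ 3 (mod 8), (2/3) = -1.
Reached (1/3) = 1. Collecting the sign flips along the way, the symbol is -1.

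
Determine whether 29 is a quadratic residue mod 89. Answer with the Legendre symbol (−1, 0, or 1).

Reciprocity: 29 ≡ 1 and 89 ≡ 1 (mod 4), so (29/89) = +(89/29).
Reduce top mod 29: now compute (2/29).
Pull out 2: since 29 ≡ 5 (mod 8), (2/29) = -1.
Reached (1/29) = 1. Collecting the sign flips along the way, the symbol is -1.

-1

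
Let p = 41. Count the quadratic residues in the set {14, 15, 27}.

0

(14/41) = -1 → non-residue.
(15/41) = -1 → non-residue.
(27/41) = -1 → non-residue.
Total quadratic residues among the 3: 0.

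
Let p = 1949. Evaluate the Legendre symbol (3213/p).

First reduce: 3213 ≡ 1264 (mod 1949).
Pull out 2^4: since 1949 ≡ 5 (mod 8), (2/1949) = -1, so (2/1949)^4 = +1.
Reciprocity: 79 ≡ 3 and 1949 ≡ 1 (mod 4), so (79/1949) = +(1949/79).
Reduce top mod 79: now compute (53/79).
Reciprocity: 53 ≡ 1 and 79 ≡ 3 (mod 4), so (53/79) = +(79/53).
Reduce top mod 53: now compute (26/53).
Pull out 2: since 53 ≡ 5 (mod 8), (2/53) = -1.
Reciprocity: 13 ≡ 1 and 53 ≡ 1 (mod 4), so (13/53) = +(53/13).
Reduce top mod 13: now compute (1/13).
Reached (1/13) = 1. Collecting the sign flips along the way, the symbol is -1.

-1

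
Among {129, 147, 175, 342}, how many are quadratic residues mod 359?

1

(129/359) = -1 → non-residue.
(147/359) = +1 → QR.
(175/359) = -1 → non-residue.
(342/359) = -1 → non-residue.
Total quadratic residues among the 4: 1.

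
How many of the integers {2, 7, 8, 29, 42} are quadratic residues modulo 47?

(2/47) = +1 → QR.
(7/47) = +1 → QR.
(8/47) = +1 → QR.
(29/47) = -1 → non-residue.
(42/47) = +1 → QR.
Total quadratic residues among the 5: 4.

4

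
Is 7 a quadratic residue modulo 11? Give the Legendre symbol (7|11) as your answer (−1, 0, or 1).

-1

Reciprocity: 7 ≡ 3 and 11 ≡ 3 (mod 4), so (7/11) = −(11/7).
Reduce top mod 7: now compute (4/7).
Pull out 2^2: since 7 ≡ 7 (mod 8), (2/7) = +1, so (2/7)^2 = +1.
Reached (1/7) = 1. Collecting the sign flips along the way, the symbol is -1.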